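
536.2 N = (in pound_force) 120.5. Check: 1 pound_force = 4.4482216 N, so 536.2 N = 536.2 / 4.4482216 = 120.54256 pound_force ≈ 120.5 pound_force (4 s.f.).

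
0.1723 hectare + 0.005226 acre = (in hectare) 0.1744. Check: 1 hectare = 10000 m^2, so 0.1723 hectare = 0.1723 * 10000 = 1723 m^2. 1 acre = 4046.8564 m^2, so 0.005226 acre = 0.005226 * 4046.8564 = 21.148872 m^2. Sum: 1723 + 21.148872 = 1744.1489 m^2. 1 hectare = 10000 m^2, so 1744.1489 m^2 = 1744.1489 / 10000 = 0.17441489 hectare ≈ 0.1744 hectare (4 s.f.).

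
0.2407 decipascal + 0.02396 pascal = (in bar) 1 decipascal = 0.1 Pa, so 0.2407 decipascal = 0.2407 * 0.1 = 0.02407 Pa. 0.02396 pascal = 0.02396 Pa. Sum: 0.02407 + 0.02396 = 0.04803 Pa. 1 bar = 100000 Pa, so 0.04803 Pa = 0.04803 / 100000 = 4.803e-07 bar. Final answer: 4.803e-07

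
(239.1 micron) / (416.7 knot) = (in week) 1.844e-12. Check: 1 micron = 1e-06 m, so 239.1 micron = 239.1 * 1e-06 = 0.0002391 m. 1 knot = 0.51444444 m/s, so 416.7 knot = 416.7 * 0.51444444 = 214.369 m/s. Combine: 0.0002391 m / 214.369 m/s = 1.1153665e-06 s. 1 week = 604800 s, so 1.1153665e-06 s = 1.1153665e-06 / 604800 = 1.8441906e-12 week ≈ 1.844e-12 week (4 s.f.).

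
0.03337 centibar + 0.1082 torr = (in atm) 0.0004717. Check: 1 centibar = 1000 Pa, so 0.03337 centibar = 0.03337 * 1000 = 33.37 Pa. 1 torr = 133.32237 Pa, so 0.1082 torr = 0.1082 * 133.32237 = 14.42548 Pa. Sum: 33.37 + 14.42548 = 47.79548 Pa. 1 atm = 101325 Pa, so 47.79548 Pa = 47.79548 / 101325 = 0.00047170472 atm ≈ 0.0004717 atm (4 s.f.).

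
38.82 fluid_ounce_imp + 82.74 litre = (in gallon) 22.15. Check: 1 fluid_ounce_imp = 2.8413063e-05 m^3, so 38.82 fluid_ounce_imp = 38.82 * 2.8413063e-05 = 0.0011029951 m^3. 1 litre = 0.001 m^3, so 82.74 litre = 82.74 * 0.001 = 0.08274 m^3. Sum: 0.0011029951 + 0.08274 = 0.083842995 m^3. 1 gallon = 0.0037854118 m^3, so 0.083842995 m^3 = 0.083842995 / 0.0037854118 = 22.148976 gallon ≈ 22.15 gallon (4 s.f.).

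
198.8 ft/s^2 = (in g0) 6.179. Check: 1 ft/s^2 = 0.3048 m/s^2, so 198.8 ft/s^2 = 198.8 * 0.3048 = 60.59424 m/s^2. 1 g0 = 9.80665 m/s^2, so 60.59424 m/s^2 = 60.59424 / 9.80665 = 6.1788929 g0 ≈ 6.179 g0 (4 s.f.).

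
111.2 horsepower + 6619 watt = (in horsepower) 1 horsepower = 745.69987 W, so 111.2 horsepower = 111.2 * 745.69987 = 82921.826 W. 6619 watt = 6619 W. Sum: 82921.826 + 6619 = 89540.826 W. 1 horsepower = 745.69987 W, so 89540.826 W = 89540.826 / 745.69987 = 120.07623 horsepower ≈ 120.1 horsepower (4 s.f.). Final answer: 120.1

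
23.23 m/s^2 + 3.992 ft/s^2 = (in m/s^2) 24.45. Check: 23.23 m/s^2 is already in m/s^2. 1 ft/s^2 = 0.3048 m/s^2, so 3.992 ft/s^2 = 3.992 * 0.3048 = 1.2167616 m/s^2. Sum: 23.23 + 1.2167616 = 24.446762 m/s^2. Result: 24.446762 m/s^2 ≈ 24.45 m/s^2 (4 s.f.).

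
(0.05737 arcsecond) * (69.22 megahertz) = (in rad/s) 1 arcsecond = 4.8481368e-06 rad, so 0.05737 arcsecond = 0.05737 * 4.8481368e-06 = 2.7813761e-07 rad. 1 megahertz = 1000000 Hz, so 69.22 megahertz = 69.22 * 1000000 = 69220000 Hz. Combine: 2.7813761e-07 rad * 69220000 Hz = 19.252685 rad/s. Result: 19.252685 rad/s ≈ 19.25 rad/s (4 s.f.). Final answer: 19.25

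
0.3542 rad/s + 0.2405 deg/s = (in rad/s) 0.3542 rad/s is already in rad/s. 1 deg/s = 0.017453293 rad/s, so 0.2405 deg/s = 0.2405 * 0.017453293 = 0.0041975169 rad/s. Sum: 0.3542 + 0.0041975169 = 0.35839752 rad/s. Result: 0.35839752 rad/s ≈ 0.3584 rad/s (4 s.f.). Final answer: 0.3584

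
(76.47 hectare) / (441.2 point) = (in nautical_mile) 2653. Check: 1 hectare = 10000 m^2, so 76.47 hectare = 76.47 * 10000 = 764700 m^2. 1 point = 0.00035277778 m, so 441.2 point = 441.2 * 0.00035277778 = 0.15564556 m. Combine: 764700 m^2 / 0.15564556 m = 4913086 m. 1 nautical_mile = 1852 m, so 4913086 m = 4913086 / 1852 = 2652.8542 nautical_mile ≈ 2653 nautical_mile (4 s.f.).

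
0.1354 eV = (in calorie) 5.185e-21. Check: 1 eV = 1.6021766e-19 J, so 0.1354 eV = 0.1354 * 1.6021766e-19 = 2.1693472e-20 J. 1 calorie = 4.184 J, so 2.1693472e-20 J = 2.1693472e-20 / 4.184 = 5.1848642e-21 calorie ≈ 5.185e-21 calorie (4 s.f.).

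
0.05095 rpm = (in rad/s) 0.005335. Check: 1 rpm = 0.10471976 rad/s, so 0.05095 rpm = 0.05095 * 0.10471976 = 0.0053354715 rad/s. Result: 0.0053354715 rad/s ≈ 0.005335 rad/s (4 s.f.).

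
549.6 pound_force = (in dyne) 2.445e+08. Check: 1 pound_force = 4.4482216 N, so 549.6 pound_force = 549.6 * 4.4482216 = 2444.7426 N. 1 dyne = 1e-05 N, so 2444.7426 N = 2444.7426 / 1e-05 = 2.4447426e+08 dyne ≈ 2.445e+08 dyne (4 s.f.).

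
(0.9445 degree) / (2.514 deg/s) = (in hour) 0.0001044. Check: 1 degree = 0.017453293 rad, so 0.9445 degree = 0.9445 * 0.017453293 = 0.016484635 rad. 1 deg/s = 0.017453293 rad/s, so 2.514 deg/s = 2.514 * 0.017453293 = 0.043877577 rad/s. Combine: 0.016484635 rad / 0.043877577 rad/s = 0.3756961 s. 1 hour = 3600 s, so 0.3756961 s = 0.3756961 / 3600 = 0.00010436003 hour ≈ 0.0001044 hour (4 s.f.).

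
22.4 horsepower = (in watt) 1 horsepower = 745.69987 W, so 22.4 horsepower = 22.4 * 745.69987 = 16703.677 W. 16703.677 W = 16703.677 watt ≈ 1.67e+04 watt (4 s.f.). Final answer: 1.67e+04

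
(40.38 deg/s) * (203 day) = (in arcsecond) 1 deg/s = 0.017453293 rad/s, so 40.38 deg/s = 40.38 * 0.017453293 = 0.70476395 rad/s. 1 day = 86400 s, so 203 day = 203 * 86400 = 17539200 s. Combine: 0.70476395 rad/s * 17539200 s = 12360996 rad. 1 arcsecond = 4.8481368e-06 rad, so 12360996 rad = 12360996 / 4.8481368e-06 = 2.5496384e+12 arcsecond ≈ 2.55e+12 arcsecond (4 s.f.). Final answer: 2.55e+12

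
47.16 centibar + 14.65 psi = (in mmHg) 1111. Check: 1 centibar = 1000 Pa, so 47.16 centibar = 47.16 * 1000 = 47160 Pa. 1 psi = 6894.7573 Pa, so 14.65 psi = 14.65 * 6894.7573 = 101008.19 Pa. Sum: 47160 + 101008.19 = 148168.19 Pa. 1 mmHg = 133.32237 Pa, so 148168.19 Pa = 148168.19 / 133.32237 = 1111.3529 mmHg ≈ 1111 mmHg (4 s.f.).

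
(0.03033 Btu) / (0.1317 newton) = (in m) 243. Check: 1 Btu = 1055.0559 J, so 0.03033 Btu = 0.03033 * 1055.0559 = 31.999844 J. 0.1317 newton = 0.1317 N. Combine: 31.999844 J / 0.1317 N = 242.97528 m. Result: 242.97528 m ≈ 243 m (4 s.f.).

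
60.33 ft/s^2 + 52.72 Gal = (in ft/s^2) 1 ft/s^2 = 0.3048 m/s^2, so 60.33 ft/s^2 = 60.33 * 0.3048 = 18.388584 m/s^2. 1 Gal = 0.01 m/s^2, so 52.72 Gal = 52.72 * 0.01 = 0.5272 m/s^2. Sum: 18.388584 + 0.5272 = 18.915784 m/s^2. 1 ft/s^2 = 0.3048 m/s^2, so 18.915784 m/s^2 = 18.915784 / 0.3048 = 62.059659 ft/s^2 ≈ 62.06 ft/s^2 (4 s.f.). Final answer: 62.06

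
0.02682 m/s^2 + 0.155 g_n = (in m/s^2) 0.02682 m/s^2 is already in m/s^2. 1 g_n = 9.80665 m/s^2, so 0.155 g_n = 0.155 * 9.80665 = 1.5200307 m/s^2. Sum: 0.02682 + 1.5200307 = 1.5468507 m/s^2. Result: 1.5468507 m/s^2 ≈ 1.547 m/s^2 (4 s.f.). Final answer: 1.547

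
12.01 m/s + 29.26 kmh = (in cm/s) 2014. Check: 12.01 m/s is already in m/s. 1 kmh = 0.27777778 m/s, so 29.26 kmh = 29.26 * 0.27777778 = 8.1277778 m/s. Sum: 12.01 + 8.1277778 = 20.137778 m/s. 1 cm/s = 0.01 m/s, so 20.137778 m/s = 20.137778 / 0.01 = 2013.7778 cm/s ≈ 2014 cm/s (4 s.f.).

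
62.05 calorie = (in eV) 1 calorie = 4.184 J, so 62.05 calorie = 62.05 * 4.184 = 259.6172 J. 1 eV = 1.6021766e-19 J, so 259.6172 J = 259.6172 / 1.6021766e-19 = 1.6204031e+21 eV ≈ 1.62e+21 eV (4 s.f.). Final answer: 1.62e+21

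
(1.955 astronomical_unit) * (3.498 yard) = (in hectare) 9.355e+07. Check: 1 astronomical_unit = 1.4959787e+11 m, so 1.955 astronomical_unit = 1.955 * 1.4959787e+11 = 2.9246384e+11 m. 1 yard = 0.9144 m, so 3.498 yard = 3.498 * 0.9144 = 3.1985712 m. Combine: 2.9246384e+11 m * 3.1985712 m = 9.3546641e+11 m^2. 1 hectare = 10000 m^2, so 9.3546641e+11 m^2 = 9.3546641e+11 / 10000 = 93546641 hectare ≈ 9.355e+07 hectare (4 s.f.).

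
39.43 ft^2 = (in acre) 0.0009052. Check: 1 ft^2 = 0.09290304 m^2, so 39.43 ft^2 = 39.43 * 0.09290304 = 3.6631669 m^2. 1 acre = 4046.8564 m^2, so 3.6631669 m^2 = 3.6631669 / 4046.8564 = 0.00090518825 acre ≈ 0.0009052 acre (4 s.f.).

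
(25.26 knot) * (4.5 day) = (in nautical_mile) 2728. Check: 1 knot = 0.51444444 m/s, so 25.26 knot = 25.26 * 0.51444444 = 12.994867 m/s. 1 day = 86400 s, so 4.5 day = 4.5 * 86400 = 388800 s. Combine: 12.994867 m/s * 388800 s = 5052404.2 m. 1 nautical_mile = 1852 m, so 5052404.2 m = 5052404.2 / 1852 = 2728.08 nautical_mile ≈ 2728 nautical_mile (4 s.f.).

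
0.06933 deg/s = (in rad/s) 0.00121. Check: 1 deg/s = 0.017453293 rad/s, so 0.06933 deg/s = 0.06933 * 0.017453293 = 0.0012100368 rad/s. Result: 0.0012100368 rad/s ≈ 0.00121 rad/s (4 s.f.).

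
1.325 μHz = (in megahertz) 1 μHz = 1e-06 Hz, so 1.325 μHz = 1.325 * 1e-06 = 1.325e-06 Hz. 1 megahertz = 1000000 Hz, so 1.325e-06 Hz = 1.325e-06 / 1000000 = 1.325e-12 megahertz. Final answer: 1.325e-12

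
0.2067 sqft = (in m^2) 1 sqft = 0.09290304 m^2, so 0.2067 sqft = 0.2067 * 0.09290304 = 0.019203058 m^2. Result: 0.019203058 m^2 ≈ 0.0192 m^2 (4 s.f.). Final answer: 0.0192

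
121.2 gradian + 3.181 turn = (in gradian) 1 gradian = 0.015707963 rad, so 121.2 gradian = 121.2 * 0.015707963 = 1.9038051 rad. 1 turn = 6.2831853 rad, so 3.181 turn = 3.181 * 6.2831853 = 19.986812 rad. Sum: 1.9038051 + 19.986812 = 21.890618 rad. 1 gradian = 0.015707963 rad, so 21.890618 rad = 21.890618 / 0.015707963 = 1393.6 gradian ≈ 1394 gradian (4 s.f.). Final answer: 1394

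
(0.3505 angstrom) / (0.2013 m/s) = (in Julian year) 5.517e-18. Check: 1 angstrom = 1e-10 m, so 0.3505 angstrom = 0.3505 * 1e-10 = 3.505e-11 m. 0.2013 m/s is already in m/s. Combine: 3.505e-11 m / 0.2013 m/s = 1.7411823e-10 s. 1 Julian year = 31557600 s, so 1.7411823e-10 s = 1.7411823e-10 / 31557600 = 5.5174738e-18 Julian year ≈ 5.517e-18 Julian year (4 s.f.).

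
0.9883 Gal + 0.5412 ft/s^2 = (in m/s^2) 1 Gal = 0.01 m/s^2, so 0.9883 Gal = 0.9883 * 0.01 = 0.009883 m/s^2. 1 ft/s^2 = 0.3048 m/s^2, so 0.5412 ft/s^2 = 0.5412 * 0.3048 = 0.16495776 m/s^2. Sum: 0.009883 + 0.16495776 = 0.17484076 m/s^2. Result: 0.17484076 m/s^2 ≈ 0.1748 m/s^2 (4 s.f.). Final answer: 0.1748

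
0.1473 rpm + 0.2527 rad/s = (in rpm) 2.56. Check: 1 rpm = 0.10471976 rad/s, so 0.1473 rpm = 0.1473 * 0.10471976 = 0.01542522 rad/s. 0.2527 rad/s is already in rad/s. Sum: 0.01542522 + 0.2527 = 0.26812522 rad/s. 1 rpm = 0.10471976 rad/s, so 0.26812522 rad/s = 0.26812522 / 0.10471976 = 2.5604072 rpm ≈ 2.56 rpm (4 s.f.).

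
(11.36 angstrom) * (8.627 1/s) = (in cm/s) 9.8e-07. Check: 1 angstrom = 1e-10 m, so 11.36 angstrom = 11.36 * 1e-10 = 1.136e-09 m. 8.627 1/s = 8.627 Hz. Combine: 1.136e-09 m * 8.627 Hz = 9.800272e-09 m/s. 1 cm/s = 0.01 m/s, so 9.800272e-09 m/s = 9.800272e-09 / 0.01 = 9.800272e-07 cm/s ≈ 9.8e-07 cm/s (4 s.f.).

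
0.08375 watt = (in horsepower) 0.0001123. Check: 0.08375 watt = 0.08375 W. 1 horsepower = 745.69987 W, so 0.08375 W = 0.08375 / 745.69987 = 0.0001123106 horsepower ≈ 0.0001123 horsepower (4 s.f.).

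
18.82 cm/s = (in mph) 0.421. Check: 1 cm/s = 0.01 m/s, so 18.82 cm/s = 18.82 * 0.01 = 0.1882 m/s. 1 mph = 0.44704 m/s, so 0.1882 m/s = 0.1882 / 0.44704 = 0.42099141 mph ≈ 0.421 mph (4 s.f.).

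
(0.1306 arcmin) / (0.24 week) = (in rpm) 1 arcmin = 0.00029088821 rad, so 0.1306 arcmin = 0.1306 * 0.00029088821 = 3.799e-05 rad. 1 week = 604800 s, so 0.24 week = 0.24 * 604800 = 145152 s. Combine: 3.799e-05 rad / 145152 s = 2.6172564e-10 rad/s. 1 rpm = 0.10471976 rad/s, so 2.6172564e-10 rad/s = 2.6172564e-10 / 0.10471976 = 2.4992958e-09 rpm ≈ 2.499e-09 rpm (4 s.f.). Final answer: 2.499e-09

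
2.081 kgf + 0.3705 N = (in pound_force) 4.671. Check: 1 kgf = 9.80665 N, so 2.081 kgf = 2.081 * 9.80665 = 20.407639 N. 0.3705 N is already in N. Sum: 20.407639 + 0.3705 = 20.778139 N. 1 pound_force = 4.4482216 N, so 20.778139 N = 20.778139 / 4.4482216 = 4.6711114 pound_force ≈ 4.671 pound_force (4 s.f.).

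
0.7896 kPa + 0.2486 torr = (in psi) 1 kPa = 1000 Pa, so 0.7896 kPa = 0.7896 * 1000 = 789.6 Pa. 1 torr = 133.32237 Pa, so 0.2486 torr = 0.2486 * 133.32237 = 33.143941 Pa. Sum: 789.6 + 33.143941 = 822.74394 Pa. 1 psi = 6894.7573 Pa, so 822.74394 Pa = 822.74394 / 6894.7573 = 0.11932892 psi ≈ 0.1193 psi (4 s.f.). Final answer: 0.1193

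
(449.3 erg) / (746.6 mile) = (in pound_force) 1 erg = 1e-07 J, so 449.3 erg = 449.3 * 1e-07 = 4.493e-05 J. 1 mile = 1609.344 m, so 746.6 mile = 746.6 * 1609.344 = 1201536.2 m. Combine: 4.493e-05 J / 1201536.2 m = 3.7393795e-11 N. 1 pound_force = 4.4482216 N, so 3.7393795e-11 N = 3.7393795e-11 / 4.4482216 = 8.4064596e-12 pound_force ≈ 8.406e-12 pound_force (4 s.f.). Final answer: 8.406e-12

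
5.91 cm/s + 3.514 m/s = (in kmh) 12.86. Check: 1 cm/s = 0.01 m/s, so 5.91 cm/s = 5.91 * 0.01 = 0.0591 m/s. 3.514 m/s is already in m/s. Sum: 0.0591 + 3.514 = 3.5731 m/s. 1 kmh = 0.27777778 m/s, so 3.5731 m/s = 3.5731 / 0.27777778 = 12.86316 kmh ≈ 12.86 kmh (4 s.f.).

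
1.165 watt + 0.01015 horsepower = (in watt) 8.734. Check: 1.165 watt = 1.165 W. 1 horsepower = 745.69987 W, so 0.01015 horsepower = 0.01015 * 745.69987 = 7.5688537 W. Sum: 1.165 + 7.5688537 = 8.7338537 W. 8.7338537 W = 8.7338537 watt ≈ 8.734 watt (4 s.f.).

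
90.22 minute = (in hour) 1.504. Check: 1 minute = 60 s, so 90.22 minute = 90.22 * 60 = 5413.2 s. 1 hour = 3600 s, so 5413.2 s = 5413.2 / 3600 = 1.5036667 hour ≈ 1.504 hour (4 s.f.).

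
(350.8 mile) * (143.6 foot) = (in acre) 1 mile = 1609.344 m, so 350.8 mile = 350.8 * 1609.344 = 564557.88 m. 1 foot = 0.3048 m, so 143.6 foot = 143.6 * 0.3048 = 43.76928 m. Combine: 564557.88 m * 43.76928 m = 24710292 m^2. 1 acre = 4046.8564 m^2, so 24710292 m^2 = 24710292 / 4046.8564 = 6106.0461 acre ≈ 6106 acre (4 s.f.). Final answer: 6106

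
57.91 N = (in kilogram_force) 5.905. Check: 1 kilogram_force = 9.80665 N, so 57.91 N = 57.91 / 9.80665 = 5.9051766 kilogram_force ≈ 5.905 kilogram_force (4 s.f.).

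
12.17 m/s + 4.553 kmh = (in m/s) 12.17 m/s is already in m/s. 1 kmh = 0.27777778 m/s, so 4.553 kmh = 4.553 * 0.27777778 = 1.2647222 m/s. Sum: 12.17 + 1.2647222 = 13.434722 m/s. Result: 13.434722 m/s ≈ 13.43 m/s (4 s.f.). Final answer: 13.43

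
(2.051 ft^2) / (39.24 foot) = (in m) 1 ft^2 = 0.09290304 m^2, so 2.051 ft^2 = 2.051 * 0.09290304 = 0.19054414 m^2. 1 foot = 0.3048 m, so 39.24 foot = 39.24 * 0.3048 = 11.960352 m. Combine: 0.19054414 m^2 / 11.960352 m = 0.015931315 m. Result: 0.015931315 m ≈ 0.01593 m (4 s.f.). Final answer: 0.01593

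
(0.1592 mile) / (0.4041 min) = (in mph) 1 mile = 1609.344 m, so 0.1592 mile = 0.1592 * 1609.344 = 256.20756 m. 1 min = 60 s, so 0.4041 min = 0.4041 * 60 = 24.246 s. Combine: 256.20756 m / 24.246 s = 10.567003 m/s. 1 mph = 0.44704 m/s, so 10.567003 m/s = 10.567003 / 0.44704 = 23.637713 mph ≈ 23.64 mph (4 s.f.). Final answer: 23.64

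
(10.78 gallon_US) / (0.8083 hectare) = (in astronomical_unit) 3.375e-17. Check: 1 gallon_US = 0.0037854118 m^3, so 10.78 gallon_US = 10.78 * 0.0037854118 = 0.040806739 m^3. 1 hectare = 10000 m^2, so 0.8083 hectare = 0.8083 * 10000 = 8083 m^2. Combine: 0.040806739 m^3 / 8083 m^2 = 5.0484646e-06 m. 1 astronomical_unit = 1.4959787e+11 m, so 5.0484646e-06 m = 5.0484646e-06 / 1.4959787e+11 = 3.3746901e-17 astronomical_unit ≈ 3.375e-17 astronomical_unit (4 s.f.).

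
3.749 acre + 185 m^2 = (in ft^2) 1 acre = 4046.8564 m^2, so 3.749 acre = 3.749 * 4046.8564 = 15171.665 m^2. 185 m^2 is already in m^2. Sum: 15171.665 + 185 = 15356.665 m^2. 1 ft^2 = 0.09290304 m^2, so 15356.665 m^2 = 15356.665 / 0.09290304 = 165297.76 ft^2 ≈ 1.653e+05 ft^2 (4 s.f.). Final answer: 1.653e+05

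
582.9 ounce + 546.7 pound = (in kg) 1 ounce = 0.028349523 kg, so 582.9 ounce = 582.9 * 0.028349523 = 16.524937 kg. 1 pound = 0.45359237 kg, so 546.7 pound = 546.7 * 0.45359237 = 247.97895 kg. Sum: 16.524937 + 247.97895 = 264.50389 kg. Result: 264.50389 kg ≈ 264.5 kg (4 s.f.). Final answer: 264.5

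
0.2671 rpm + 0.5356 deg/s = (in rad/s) 1 rpm = 0.10471976 rad/s, so 0.2671 rpm = 0.2671 * 0.10471976 = 0.027970647 rad/s. 1 deg/s = 0.017453293 rad/s, so 0.5356 deg/s = 0.5356 * 0.017453293 = 0.0093479835 rad/s. Sum: 0.027970647 + 0.0093479835 = 0.03731863 rad/s. Result: 0.03731863 rad/s ≈ 0.03732 rad/s (4 s.f.). Final answer: 0.03732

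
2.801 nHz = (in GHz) 1 nHz = 1e-09 Hz, so 2.801 nHz = 2.801 * 1e-09 = 2.801e-09 Hz. 1 GHz = 1e+09 Hz, so 2.801e-09 Hz = 2.801e-09 / 1e+09 = 2.801e-18 GHz. Final answer: 2.801e-18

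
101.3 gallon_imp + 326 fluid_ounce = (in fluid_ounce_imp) 1.655e+04. Check: 1 gallon_imp = 0.00454609 m^3, so 101.3 gallon_imp = 101.3 * 0.00454609 = 0.46051892 m^3. 1 fluid_ounce = 2.957353e-05 m^3, so 326 fluid_ounce = 326 * 2.957353e-05 = 0.0096409706 m^3. Sum: 0.46051892 + 0.0096409706 = 0.47015989 m^3. 1 fluid_ounce_imp = 2.8413063e-05 m^3, so 0.47015989 m^3 = 0.47015989 / 2.8413063e-05 = 16547.315 fluid_ounce_imp ≈ 1.655e+04 fluid_ounce_imp (4 s.f.).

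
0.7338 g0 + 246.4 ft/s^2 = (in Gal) 8230. Check: 1 g0 = 9.80665 m/s^2, so 0.7338 g0 = 0.7338 * 9.80665 = 7.1961198 m/s^2. 1 ft/s^2 = 0.3048 m/s^2, so 246.4 ft/s^2 = 246.4 * 0.3048 = 75.10272 m/s^2. Sum: 7.1961198 + 75.10272 = 82.29884 m/s^2. 1 Gal = 0.01 m/s^2, so 82.29884 m/s^2 = 82.29884 / 0.01 = 8229.884 Gal ≈ 8230 Gal (4 s.f.).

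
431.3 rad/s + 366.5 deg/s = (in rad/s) 437.7. Check: 431.3 rad/s is already in rad/s. 1 deg/s = 0.017453293 rad/s, so 366.5 deg/s = 366.5 * 0.017453293 = 6.3966317 rad/s. Sum: 431.3 + 6.3966317 = 437.69663 rad/s. Result: 437.69663 rad/s ≈ 437.7 rad/s (4 s.f.).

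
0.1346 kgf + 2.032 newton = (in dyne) 3.352e+05. Check: 1 kgf = 9.80665 N, so 0.1346 kgf = 0.1346 * 9.80665 = 1.3199751 N. 2.032 newton = 2.032 N. Sum: 1.3199751 + 2.032 = 3.3519751 N. 1 dyne = 1e-05 N, so 3.3519751 N = 3.3519751 / 1e-05 = 335197.51 dyne ≈ 3.352e+05 dyne (4 s.f.).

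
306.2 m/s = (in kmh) 1102. Check: 1 kmh = 0.27777778 m/s, so 306.2 m/s = 306.2 / 0.27777778 = 1102.32 kmh ≈ 1102 kmh (4 s.f.).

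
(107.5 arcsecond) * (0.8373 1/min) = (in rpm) 1 arcsecond = 4.8481368e-06 rad, so 107.5 arcsecond = 107.5 * 4.8481368e-06 = 0.00052117471 rad. 1 1/min = 0.016666667 Hz, so 0.8373 1/min = 0.8373 * 0.016666667 = 0.013955 Hz. Combine: 0.00052117471 rad * 0.013955 Hz = 7.272993e-06 rad/s. 1 rpm = 0.10471976 rad/s, so 7.272993e-06 rad/s = 7.272993e-06 / 0.10471976 = 6.9451968e-05 rpm ≈ 6.945e-05 rpm (4 s.f.). Final answer: 6.945e-05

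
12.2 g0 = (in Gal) 1 g0 = 9.80665 m/s^2, so 12.2 g0 = 12.2 * 9.80665 = 119.64113 m/s^2. 1 Gal = 0.01 m/s^2, so 119.64113 m/s^2 = 119.64113 / 0.01 = 11964.113 Gal ≈ 1.196e+04 Gal (4 s.f.). Final answer: 1.196e+04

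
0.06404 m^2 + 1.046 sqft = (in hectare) 0.06404 m^2 is already in m^2. 1 sqft = 0.09290304 m^2, so 1.046 sqft = 1.046 * 0.09290304 = 0.09717658 m^2. Sum: 0.06404 + 0.09717658 = 0.16121658 m^2. 1 hectare = 10000 m^2, so 0.16121658 m^2 = 0.16121658 / 10000 = 1.6121658e-05 hectare ≈ 1.612e-05 hectare (4 s.f.). Final answer: 1.612e-05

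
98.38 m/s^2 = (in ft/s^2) 322.8. Check: 1 ft/s^2 = 0.3048 m/s^2, so 98.38 m/s^2 = 98.38 / 0.3048 = 322.76903 ft/s^2 ≈ 322.8 ft/s^2 (4 s.f.).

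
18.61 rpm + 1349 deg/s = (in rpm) 1 rpm = 0.10471976 rad/s, so 18.61 rpm = 18.61 * 0.10471976 = 1.9488346 rad/s. 1 deg/s = 0.017453293 rad/s, so 1349 deg/s = 1349 * 0.017453293 = 23.544492 rad/s. Sum: 1.9488346 + 23.544492 = 25.493326 rad/s. 1 rpm = 0.10471976 rad/s, so 25.493326 rad/s = 25.493326 / 0.10471976 = 243.44333 rpm ≈ 243.4 rpm (4 s.f.). Final answer: 243.4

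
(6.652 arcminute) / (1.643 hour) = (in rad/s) 3.271e-07. Check: 1 arcminute = 0.00029088821 rad, so 6.652 arcminute = 6.652 * 0.00029088821 = 0.0019349884 rad. 1 hour = 3600 s, so 1.643 hour = 1.643 * 3600 = 5914.8 s. Combine: 0.0019349884 rad / 5914.8 s = 3.271435e-07 rad/s. Result: 3.271435e-07 rad/s ≈ 3.271e-07 rad/s (4 s.f.).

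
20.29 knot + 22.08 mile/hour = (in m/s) 20.31. Check: 1 knot = 0.51444444 m/s, so 20.29 knot = 20.29 * 0.51444444 = 10.438078 m/s. 1 mile/hour = 0.44704 m/s, so 22.08 mile/hour = 22.08 * 0.44704 = 9.8706432 m/s. Sum: 10.438078 + 9.8706432 = 20.308721 m/s. Result: 20.308721 m/s ≈ 20.31 m/s (4 s.f.).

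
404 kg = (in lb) 890.7. Check: 1 lb = 0.45359237 kg, so 404 kg = 404 / 0.45359237 = 890.66754 lb ≈ 890.7 lb (4 s.f.).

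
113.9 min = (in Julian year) 0.0002166. Check: 1 min = 60 s, so 113.9 min = 113.9 * 60 = 6834 s. 1 Julian year = 31557600 s, so 6834 s = 6834 / 31557600 = 0.00021655639 Julian year ≈ 0.0002166 Julian year (4 s.f.).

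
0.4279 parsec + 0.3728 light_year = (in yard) 1 parsec = 3.0856776e+16 m, so 0.4279 parsec = 0.4279 * 3.0856776e+16 = 1.3203614e+16 m. 1 light_year = 9.4607305e+15 m, so 0.3728 light_year = 0.3728 * 9.4607305e+15 = 3.5269603e+15 m. Sum: 1.3203614e+16 + 3.5269603e+15 = 1.6730575e+16 m. 1 yard = 0.9144 m, so 1.6730575e+16 m = 1.6730575e+16 / 0.9144 = 1.8296779e+16 yard ≈ 1.83e+16 yard (4 s.f.). Final answer: 1.83e+16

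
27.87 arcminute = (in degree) 1 arcminute = 0.00029088821 rad, so 27.87 arcminute = 27.87 * 0.00029088821 = 0.0081070544 rad. 1 degree = 0.017453293 rad, so 0.0081070544 rad = 0.0081070544 / 0.017453293 = 0.4645 degree. Final answer: 0.4645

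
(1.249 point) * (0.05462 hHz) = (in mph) 0.005384. Check: 1 point = 0.00035277778 m, so 1.249 point = 1.249 * 0.00035277778 = 0.00044061944 m. 1 hHz = 100 Hz, so 0.05462 hHz = 0.05462 * 100 = 5.462 Hz. Combine: 0.00044061944 m * 5.462 Hz = 0.0024066634 m/s. 1 mph = 0.44704 m/s, so 0.0024066634 m/s = 0.0024066634 / 0.44704 = 0.0053835527 mph ≈ 0.005384 mph (4 s.f.).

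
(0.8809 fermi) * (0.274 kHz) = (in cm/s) 1 fermi = 1e-15 m, so 0.8809 fermi = 0.8809 * 1e-15 = 8.809e-16 m. 1 kHz = 1000 Hz, so 0.274 kHz = 0.274 * 1000 = 274 Hz. Combine: 8.809e-16 m * 274 Hz = 2.413666e-13 m/s. 1 cm/s = 0.01 m/s, so 2.413666e-13 m/s = 2.413666e-13 / 0.01 = 2.413666e-11 cm/s ≈ 2.414e-11 cm/s (4 s.f.). Final answer: 2.414e-11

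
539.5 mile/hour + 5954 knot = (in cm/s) 3.304e+05. Check: 1 mile/hour = 0.44704 m/s, so 539.5 mile/hour = 539.5 * 0.44704 = 241.17808 m/s. 1 knot = 0.51444444 m/s, so 5954 knot = 5954 * 0.51444444 = 3063.0022 m/s. Sum: 241.17808 + 3063.0022 = 3304.1803 m/s. 1 cm/s = 0.01 m/s, so 3304.1803 m/s = 3304.1803 / 0.01 = 330418.03 cm/s ≈ 3.304e+05 cm/s (4 s.f.).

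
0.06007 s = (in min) 0.001001. Check: 1 min = 60 s, so 0.06007 s = 0.06007 / 60 = 0.0010011667 min ≈ 0.001001 min (4 s.f.).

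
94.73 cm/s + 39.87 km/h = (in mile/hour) 26.89. Check: 1 cm/s = 0.01 m/s, so 94.73 cm/s = 94.73 * 0.01 = 0.9473 m/s. 1 km/h = 0.27777778 m/s, so 39.87 km/h = 39.87 * 0.27777778 = 11.075 m/s. Sum: 0.9473 + 11.075 = 12.0223 m/s. 1 mile/hour = 0.44704 m/s, so 12.0223 m/s = 12.0223 / 0.44704 = 26.893119 mile/hour ≈ 26.89 mile/hour (4 s.f.).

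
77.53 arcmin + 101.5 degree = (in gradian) 1 arcmin = 0.00029088821 rad, so 77.53 arcmin = 77.53 * 0.00029088821 = 0.022552563 rad. 1 degree = 0.017453293 rad, so 101.5 degree = 101.5 * 0.017453293 = 1.7715092 rad. Sum: 0.022552563 + 1.7715092 = 1.7940618 rad. 1 gradian = 0.015707963 rad, so 1.7940618 rad = 1.7940618 / 0.015707963 = 114.21352 gradian ≈ 114.2 gradian (4 s.f.). Final answer: 114.2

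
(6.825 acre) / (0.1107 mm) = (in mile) 1 acre = 4046.8564 m^2, so 6.825 acre = 6.825 * 4046.8564 = 27619.795 m^2. 1 mm = 0.001 m, so 0.1107 mm = 0.1107 * 0.001 = 0.0001107 m. Combine: 27619.795 m^2 / 0.0001107 m = 2.4950131e+08 m. 1 mile = 1609.344 m, so 2.4950131e+08 m = 2.4950131e+08 / 1609.344 = 155032.93 mile ≈ 1.55e+05 mile (4 s.f.). Final answer: 1.55e+05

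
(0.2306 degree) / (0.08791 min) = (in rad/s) 1 degree = 0.017453293 rad, so 0.2306 degree = 0.2306 * 0.017453293 = 0.0040247293 rad. 1 min = 60 s, so 0.08791 min = 0.08791 * 60 = 5.2746 s. Combine: 0.0040247293 rad / 5.2746 s = 0.00076303971 rad/s. Result: 0.00076303971 rad/s ≈ 0.000763 rad/s (4 s.f.). Final answer: 0.000763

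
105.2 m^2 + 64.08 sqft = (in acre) 0.02747. Check: 105.2 m^2 is already in m^2. 1 sqft = 0.09290304 m^2, so 64.08 sqft = 64.08 * 0.09290304 = 5.9532268 m^2. Sum: 105.2 + 5.9532268 = 111.15323 m^2. 1 acre = 4046.8564 m^2, so 111.15323 m^2 = 111.15323 / 4046.8564 = 0.027466561 acre ≈ 0.02747 acre (4 s.f.).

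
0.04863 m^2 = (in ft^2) 0.5234. Check: 1 ft^2 = 0.09290304 m^2, so 0.04863 m^2 = 0.04863 / 0.09290304 = 0.52344896 ft^2 ≈ 0.5234 ft^2 (4 s.f.).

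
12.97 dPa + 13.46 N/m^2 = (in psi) 1 dPa = 0.1 Pa, so 12.97 dPa = 12.97 * 0.1 = 1.297 Pa. 13.46 N/m^2 = 13.46 Pa. Sum: 1.297 + 13.46 = 14.757 Pa. 1 psi = 6894.7573 Pa, so 14.757 Pa = 14.757 / 6894.7573 = 0.0021403219 psi ≈ 0.00214 psi (4 s.f.). Final answer: 0.00214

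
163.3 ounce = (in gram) 4629. Check: 1 ounce = 0.028349523 kg, so 163.3 ounce = 163.3 * 0.028349523 = 4.6294771 kg. 1 gram = 0.001 kg, so 4.6294771 kg = 4.6294771 / 0.001 = 4629.4771 gram ≈ 4629 gram (4 s.f.).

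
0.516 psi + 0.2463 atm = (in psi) 1 psi = 6894.7573 Pa, so 0.516 psi = 0.516 * 6894.7573 = 3557.6948 Pa. 1 atm = 101325 Pa, so 0.2463 atm = 0.2463 * 101325 = 24956.347 Pa. Sum: 3557.6948 + 24956.347 = 28514.042 Pa. 1 psi = 6894.7573 Pa, so 28514.042 Pa = 28514.042 / 6894.7573 = 4.1356122 psi ≈ 4.136 psi (4 s.f.). Final answer: 4.136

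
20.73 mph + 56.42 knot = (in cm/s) 1 mph = 0.44704 m/s, so 20.73 mph = 20.73 * 0.44704 = 9.2671392 m/s. 1 knot = 0.51444444 m/s, so 56.42 knot = 56.42 * 0.51444444 = 29.024956 m/s. Sum: 9.2671392 + 29.024956 = 38.292095 m/s. 1 cm/s = 0.01 m/s, so 38.292095 m/s = 38.292095 / 0.01 = 3829.2095 cm/s ≈ 3829 cm/s (4 s.f.). Final answer: 3829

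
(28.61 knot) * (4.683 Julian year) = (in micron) 2.175e+15. Check: 1 knot = 0.51444444 m/s, so 28.61 knot = 28.61 * 0.51444444 = 14.718256 m/s. 1 Julian year = 31557600 s, so 4.683 Julian year = 4.683 * 31557600 = 1.4778424e+08 s. Combine: 14.718256 m/s * 1.4778424e+08 s = 2.1751262e+09 m. 1 micron = 1e-06 m, so 2.1751262e+09 m = 2.1751262e+09 / 1e-06 = 2.1751262e+15 micron ≈ 2.175e+15 micron (4 s.f.).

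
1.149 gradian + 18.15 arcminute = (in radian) 1 gradian = 0.015707963 rad, so 1.149 gradian = 1.149 * 0.015707963 = 0.01804845 rad. 1 arcminute = 0.00029088821 rad, so 18.15 arcminute = 18.15 * 0.00029088821 = 0.005279621 rad. Sum: 0.01804845 + 0.005279621 = 0.023328071 rad. 0.023328071 rad = 0.023328071 radian ≈ 0.02333 radian (4 s.f.). Final answer: 0.02333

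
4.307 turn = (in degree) 1 turn = 6.2831853 rad, so 4.307 turn = 4.307 * 6.2831853 = 27.061679 rad. 1 degree = 0.017453293 rad, so 27.061679 rad = 27.061679 / 0.017453293 = 1550.52 degree ≈ 1551 degree (4 s.f.). Final answer: 1551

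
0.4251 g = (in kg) 0.0004251. Check: 1 g = 0.001 kg, so 0.4251 g = 0.4251 * 0.001 = 0.0004251 kg. Result: 0.0004251 kg.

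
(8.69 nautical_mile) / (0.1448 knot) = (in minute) 3601. Check: 1 nautical_mile = 1852 m, so 8.69 nautical_mile = 8.69 * 1852 = 16093.88 m. 1 knot = 0.51444444 m/s, so 0.1448 knot = 0.1448 * 0.51444444 = 0.074491556 m/s. Combine: 16093.88 m / 0.074491556 m/s = 216049.72 s. 1 minute = 60 s, so 216049.72 s = 216049.72 / 60 = 3600.8287 minute ≈ 3601 minute (4 s.f.).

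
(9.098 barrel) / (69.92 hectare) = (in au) 1.383e-17. Check: 1 barrel = 0.15898729 m^3, so 9.098 barrel = 9.098 * 0.15898729 = 1.4464664 m^3. 1 hectare = 10000 m^2, so 69.92 hectare = 69.92 * 10000 = 699200 m^2. Combine: 1.4464664 m^3 / 699200 m^2 = 2.0687449e-06 m. 1 au = 1.4959787e+11 m, so 2.0687449e-06 m = 2.0687449e-06 / 1.4959787e+11 = 1.3828705e-17 au ≈ 1.383e-17 au (4 s.f.).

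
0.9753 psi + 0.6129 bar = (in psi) 9.865. Check: 1 psi = 6894.7573 Pa, so 0.9753 psi = 0.9753 * 6894.7573 = 6724.4568 Pa. 1 bar = 100000 Pa, so 0.6129 bar = 0.6129 * 100000 = 61290 Pa. Sum: 6724.4568 + 61290 = 68014.457 Pa. 1 psi = 6894.7573 Pa, so 68014.457 Pa = 68014.457 / 6894.7573 = 9.8646629 psi ≈ 9.865 psi (4 s.f.).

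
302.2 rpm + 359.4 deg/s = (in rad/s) 37.92. Check: 1 rpm = 0.10471976 rad/s, so 302.2 rpm = 302.2 * 0.10471976 = 31.64631 rad/s. 1 deg/s = 0.017453293 rad/s, so 359.4 deg/s = 359.4 * 0.017453293 = 6.2727133 rad/s. Sum: 31.64631 + 6.2727133 = 37.919023 rad/s. Result: 37.919023 rad/s ≈ 37.92 rad/s (4 s.f.).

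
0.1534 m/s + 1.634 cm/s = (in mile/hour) 0.1534 m/s is already in m/s. 1 cm/s = 0.01 m/s, so 1.634 cm/s = 1.634 * 0.01 = 0.01634 m/s. Sum: 0.1534 + 0.01634 = 0.16974 m/s. 1 mile/hour = 0.44704 m/s, so 0.16974 m/s = 0.16974 / 0.44704 = 0.37969757 mile/hour ≈ 0.3797 mile/hour (4 s.f.). Final answer: 0.3797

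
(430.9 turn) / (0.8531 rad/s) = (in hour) 1 turn = 6.2831853 rad, so 430.9 turn = 430.9 * 6.2831853 = 2707.4245 rad. 0.8531 rad/s is already in rad/s. Combine: 2707.4245 rad / 0.8531 rad/s = 3173.6309 s. 1 hour = 3600 s, so 3173.6309 s = 3173.6309 / 3600 = 0.88156415 hour ≈ 0.8816 hour (4 s.f.). Final answer: 0.8816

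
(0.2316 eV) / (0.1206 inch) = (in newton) 1 eV = 1.6021766e-19 J, so 0.2316 eV = 0.2316 * 1.6021766e-19 = 3.7106411e-20 J. 1 inch = 0.0254 m, so 0.1206 inch = 0.1206 * 0.0254 = 0.00306324 m. Combine: 3.7106411e-20 J / 0.00306324 m = 1.2113452e-17 N. 1.2113452e-17 N = 1.2113452e-17 newton ≈ 1.211e-17 newton (4 s.f.). Final answer: 1.211e-17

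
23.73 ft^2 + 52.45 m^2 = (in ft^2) 588.3. Check: 1 ft^2 = 0.09290304 m^2, so 23.73 ft^2 = 23.73 * 0.09290304 = 2.2045891 m^2. 52.45 m^2 is already in m^2. Sum: 2.2045891 + 52.45 = 54.654589 m^2. 1 ft^2 = 0.09290304 m^2, so 54.654589 m^2 = 54.654589 / 0.09290304 = 588.2971 ft^2 ≈ 588.3 ft^2 (4 s.f.).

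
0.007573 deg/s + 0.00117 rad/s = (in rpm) 1 deg/s = 0.017453293 rad/s, so 0.007573 deg/s = 0.007573 * 0.017453293 = 0.00013217378 rad/s. 0.00117 rad/s is already in rad/s. Sum: 0.00013217378 + 0.00117 = 0.0013021738 rad/s. 1 rpm = 0.10471976 rad/s, so 0.0013021738 rad/s = 0.0013021738 / 0.10471976 = 0.012434844 rpm ≈ 0.01243 rpm (4 s.f.). Final answer: 0.01243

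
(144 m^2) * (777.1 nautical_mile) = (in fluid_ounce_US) 144 m^2 is already in m^2. 1 nautical_mile = 1852 m, so 777.1 nautical_mile = 777.1 * 1852 = 1439189.2 m. Combine: 144 m^2 * 1439189.2 m = 2.0724324e+08 m^3. 1 fluid_ounce_US = 2.957353e-05 m^3, so 2.0724324e+08 m^3 = 2.0724324e+08 / 2.957353e-05 = 7.0077278e+12 fluid_ounce_US ≈ 7.008e+12 fluid_ounce_US (4 s.f.). Final answer: 7.008e+12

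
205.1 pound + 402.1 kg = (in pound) 1 pound = 0.45359237 kg, so 205.1 pound = 205.1 * 0.45359237 = 93.031795 kg. 402.1 kg is already in kg. Sum: 93.031795 + 402.1 = 495.1318 kg. 1 pound = 0.45359237 kg, so 495.1318 kg = 495.1318 / 0.45359237 = 1091.5788 pound ≈ 1092 pound (4 s.f.). Final answer: 1092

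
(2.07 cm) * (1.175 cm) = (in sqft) 0.002618. Check: 1 cm = 0.01 m, so 2.07 cm = 2.07 * 0.01 = 0.0207 m. 1 cm = 0.01 m, so 1.175 cm = 1.175 * 0.01 = 0.01175 m. Combine: 0.0207 m * 0.01175 m = 0.000243225 m^2. 1 sqft = 0.09290304 m^2, so 0.000243225 m^2 = 0.000243225 / 0.09290304 = 0.0026180521 sqft ≈ 0.002618 sqft (4 s.f.).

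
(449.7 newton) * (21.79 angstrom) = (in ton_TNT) 2.342e-16. Check: 449.7 newton = 449.7 N. 1 angstrom = 1e-10 m, so 21.79 angstrom = 21.79 * 1e-10 = 2.179e-09 m. Combine: 449.7 N * 2.179e-09 m = 9.798963e-07 J. 1 ton_TNT = 4.184e+09 J, so 9.798963e-07 J = 9.798963e-07 / 4.184e+09 = 2.3420084e-16 ton_TNT ≈ 2.342e-16 ton_TNT (4 s.f.).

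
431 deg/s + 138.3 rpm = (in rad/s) 22.01. Check: 1 deg/s = 0.017453293 rad/s, so 431 deg/s = 431 * 0.017453293 = 7.5223691 rad/s. 1 rpm = 0.10471976 rad/s, so 138.3 rpm = 138.3 * 0.10471976 = 14.482742 rad/s. Sum: 7.5223691 + 14.482742 = 22.005111 rad/s. Result: 22.005111 rad/s ≈ 22.01 rad/s (4 s.f.).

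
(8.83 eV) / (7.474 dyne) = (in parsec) 6.134e-31. Check: 1 eV = 1.6021766e-19 J, so 8.83 eV = 8.83 * 1.6021766e-19 = 1.414722e-18 J. 1 dyne = 1e-05 N, so 7.474 dyne = 7.474 * 1e-05 = 7.474e-05 N. Combine: 1.414722e-18 J / 7.474e-05 N = 1.8928579e-14 m. 1 parsec = 3.0856776e+16 m, so 1.8928579e-14 m = 1.8928579e-14 / 3.0856776e+16 = 6.1343346e-31 parsec ≈ 6.134e-31 parsec (4 s.f.).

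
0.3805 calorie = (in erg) 1.592e+07. Check: 1 calorie = 4.184 J, so 0.3805 calorie = 0.3805 * 4.184 = 1.592012 J. 1 erg = 1e-07 J, so 1.592012 J = 1.592012 / 1e-07 = 15920120 erg ≈ 1.592e+07 erg (4 s.f.).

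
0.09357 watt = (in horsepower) 0.0001255. Check: 0.09357 watt = 0.09357 W. 1 horsepower = 745.69987 W, so 0.09357 W = 0.09357 / 745.69987 = 0.00012547944 horsepower ≈ 0.0001255 horsepower (4 s.f.).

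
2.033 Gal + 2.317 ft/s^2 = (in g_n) 0.07409. Check: 1 Gal = 0.01 m/s^2, so 2.033 Gal = 2.033 * 0.01 = 0.02033 m/s^2. 1 ft/s^2 = 0.3048 m/s^2, so 2.317 ft/s^2 = 2.317 * 0.3048 = 0.7062216 m/s^2. Sum: 0.02033 + 0.7062216 = 0.7265516 m/s^2. 1 g_n = 9.80665 m/s^2, so 0.7265516 m/s^2 = 0.7265516 / 9.80665 = 0.074087645 g_n ≈ 0.07409 g_n (4 s.f.).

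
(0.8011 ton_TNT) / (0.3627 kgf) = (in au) 0.006299. Check: 1 ton_TNT = 4.184e+09 J, so 0.8011 ton_TNT = 0.8011 * 4.184e+09 = 3.3518024e+09 J. 1 kgf = 9.80665 N, so 0.3627 kgf = 0.3627 * 9.80665 = 3.556872 N. Combine: 3.3518024e+09 J / 3.556872 N = 9.4234553e+08 m. 1 au = 1.4959787e+11 m, so 9.4234553e+08 m = 9.4234553e+08 / 1.4959787e+11 = 0.0062991908 au ≈ 0.006299 au (4 s.f.).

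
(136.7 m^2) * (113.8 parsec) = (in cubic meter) 4.8e+20. Check: 136.7 m^2 is already in m^2. 1 parsec = 3.0856776e+16 m, so 113.8 parsec = 113.8 * 3.0856776e+16 = 3.5115011e+18 m. Combine: 136.7 m^2 * 3.5115011e+18 m = 4.800222e+20 m^3. 4.800222e+20 m^3 = 4.800222e+20 cubic meter ≈ 4.8e+20 cubic meter (4 s.f.).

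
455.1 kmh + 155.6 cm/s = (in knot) 1 kmh = 0.27777778 m/s, so 455.1 kmh = 455.1 * 0.27777778 = 126.41667 m/s. 1 cm/s = 0.01 m/s, so 155.6 cm/s = 155.6 * 0.01 = 1.556 m/s. Sum: 126.41667 + 1.556 = 127.97267 m/s. 1 knot = 0.51444444 m/s, so 127.97267 m/s = 127.97267 / 0.51444444 = 248.75896 knot ≈ 248.8 knot (4 s.f.). Final answer: 248.8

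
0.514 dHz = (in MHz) 5.14e-08. Check: 1 dHz = 0.1 Hz, so 0.514 dHz = 0.514 * 0.1 = 0.0514 Hz. 1 MHz = 1000000 Hz, so 0.0514 Hz = 0.0514 / 1000000 = 5.14e-08 MHz.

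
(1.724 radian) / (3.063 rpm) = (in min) 1.724 radian = 1.724 rad. 1 rpm = 0.10471976 rad/s, so 3.063 rpm = 3.063 * 0.10471976 = 0.32075661 rad/s. Combine: 1.724 rad / 0.32075661 rad/s = 5.3747918 s. 1 min = 60 s, so 5.3747918 s = 5.3747918 / 60 = 0.089579863 min ≈ 0.08958 min (4 s.f.). Final answer: 0.08958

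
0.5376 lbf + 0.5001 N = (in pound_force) 1 lbf = 4.4482216 N, so 0.5376 lbf = 0.5376 * 4.4482216 = 2.3913639 N. 0.5001 N is already in N. Sum: 2.3913639 + 0.5001 = 2.8914639 N. 1 pound_force = 4.4482216 N, so 2.8914639 N = 2.8914639 / 4.4482216 = 0.65002695 pound_force ≈ 0.65 pound_force (4 s.f.). Final answer: 0.65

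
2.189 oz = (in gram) 1 oz = 0.028349523 kg, so 2.189 oz = 2.189 * 0.028349523 = 0.062057106 kg. 1 gram = 0.001 kg, so 0.062057106 kg = 0.062057106 / 0.001 = 62.057106 gram ≈ 62.06 gram (4 s.f.). Final answer: 62.06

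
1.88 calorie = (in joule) 7.866. Check: 1 calorie = 4.184 J, so 1.88 calorie = 1.88 * 4.184 = 7.86592 J. 7.86592 J = 7.86592 joule ≈ 7.866 joule (4 s.f.).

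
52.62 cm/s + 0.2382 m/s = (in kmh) 2.752. Check: 1 cm/s = 0.01 m/s, so 52.62 cm/s = 52.62 * 0.01 = 0.5262 m/s. 0.2382 m/s is already in m/s. Sum: 0.5262 + 0.2382 = 0.7644 m/s. 1 kmh = 0.27777778 m/s, so 0.7644 m/s = 0.7644 / 0.27777778 = 2.75184 kmh ≈ 2.752 kmh (4 s.f.).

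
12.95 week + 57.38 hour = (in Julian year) 0.2547. Check: 1 week = 604800 s, so 12.95 week = 12.95 * 604800 = 7832160 s. 1 hour = 3600 s, so 57.38 hour = 57.38 * 3600 = 206568 s. Sum: 7832160 + 206568 = 8038728 s. 1 Julian year = 31557600 s, so 8038728 s = 8038728 / 31557600 = 0.25473192 Julian year ≈ 0.2547 Julian year (4 s.f.).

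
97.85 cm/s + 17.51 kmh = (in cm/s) 1 cm/s = 0.01 m/s, so 97.85 cm/s = 97.85 * 0.01 = 0.9785 m/s. 1 kmh = 0.27777778 m/s, so 17.51 kmh = 17.51 * 0.27777778 = 4.8638889 m/s. Sum: 0.9785 + 4.8638889 = 5.8423889 m/s. 1 cm/s = 0.01 m/s, so 5.8423889 m/s = 5.8423889 / 0.01 = 584.23889 cm/s ≈ 584.2 cm/s (4 s.f.). Final answer: 584.2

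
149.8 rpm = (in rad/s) 1 rpm = 0.10471976 rad/s, so 149.8 rpm = 149.8 * 0.10471976 = 15.687019 rad/s. Result: 15.687019 rad/s ≈ 15.69 rad/s (4 s.f.). Final answer: 15.69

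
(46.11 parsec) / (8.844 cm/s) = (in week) 1 parsec = 3.0856776e+16 m, so 46.11 parsec = 46.11 * 3.0856776e+16 = 1.4228059e+18 m. 1 cm/s = 0.01 m/s, so 8.844 cm/s = 8.844 * 0.01 = 0.08844 m/s. Combine: 1.4228059e+18 m / 0.08844 m/s = 1.608781e+19 s. 1 week = 604800 s, so 1.608781e+19 s = 1.608781e+19 / 604800 = 2.6600215e+13 week ≈ 2.66e+13 week (4 s.f.). Final answer: 2.66e+13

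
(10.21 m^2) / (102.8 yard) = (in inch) 4.276. Check: 10.21 m^2 is already in m^2. 1 yard = 0.9144 m, so 102.8 yard = 102.8 * 0.9144 = 94.00032 m. Combine: 10.21 m^2 / 94.00032 m = 0.10861665 m. 1 inch = 0.0254 m, so 0.10861665 m = 0.10861665 / 0.0254 = 4.2762461 inch ≈ 4.276 inch (4 s.f.).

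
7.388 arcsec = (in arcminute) 0.1231. Check: 1 arcsec = 4.8481368e-06 rad, so 7.388 arcsec = 7.388 * 4.8481368e-06 = 3.5818035e-05 rad. 1 arcminute = 0.00029088821 rad, so 3.5818035e-05 rad = 3.5818035e-05 / 0.00029088821 = 0.12313333 arcminute ≈ 0.1231 arcminute (4 s.f.).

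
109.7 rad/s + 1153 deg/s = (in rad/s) 109.7 rad/s is already in rad/s. 1 deg/s = 0.017453293 rad/s, so 1153 deg/s = 1153 * 0.017453293 = 20.123646 rad/s. Sum: 109.7 + 20.123646 = 129.82365 rad/s. Result: 129.82365 rad/s ≈ 129.8 rad/s (4 s.f.). Final answer: 129.8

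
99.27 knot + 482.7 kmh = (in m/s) 185.2. Check: 1 knot = 0.51444444 m/s, so 99.27 knot = 99.27 * 0.51444444 = 51.0689 m/s. 1 kmh = 0.27777778 m/s, so 482.7 kmh = 482.7 * 0.27777778 = 134.08333 m/s. Sum: 51.0689 + 134.08333 = 185.15223 m/s. Result: 185.15223 m/s ≈ 185.2 m/s (4 s.f.).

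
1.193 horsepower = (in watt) 889.6. Check: 1 horsepower = 745.69987 W, so 1.193 horsepower = 1.193 * 745.69987 = 889.61995 W. 889.61995 W = 889.61995 watt ≈ 889.6 watt (4 s.f.).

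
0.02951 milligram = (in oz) 1 milligram = 1e-06 kg, so 0.02951 milligram = 0.02951 * 1e-06 = 2.951e-08 kg. 1 oz = 0.028349523 kg, so 2.951e-08 kg = 2.951e-08 / 0.028349523 = 1.0409346e-06 oz ≈ 1.041e-06 oz (4 s.f.). Final answer: 1.041e-06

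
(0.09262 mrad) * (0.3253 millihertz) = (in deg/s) 1 mrad = 0.001 rad, so 0.09262 mrad = 0.09262 * 0.001 = 9.262e-05 rad. 1 millihertz = 0.001 Hz, so 0.3253 millihertz = 0.3253 * 0.001 = 0.0003253 Hz. Combine: 9.262e-05 rad * 0.0003253 Hz = 3.0129286e-08 rad/s. 1 deg/s = 0.017453293 rad/s, so 3.0129286e-08 rad/s = 3.0129286e-08 / 0.017453293 = 1.7262809e-06 deg/s ≈ 1.726e-06 deg/s (4 s.f.). Final answer: 1.726e-06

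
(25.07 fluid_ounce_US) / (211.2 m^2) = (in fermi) 1 fluid_ounce_US = 2.957353e-05 m^3, so 25.07 fluid_ounce_US = 25.07 * 2.957353e-05 = 0.00074140839 m^3. 211.2 m^2 is already in m^2. Combine: 0.00074140839 m^3 / 211.2 m^2 = 3.5104564e-06 m. 1 fermi = 1e-15 m, so 3.5104564e-06 m = 3.5104564e-06 / 1e-15 = 3.5104564e+09 fermi ≈ 3.51e+09 fermi (4 s.f.). Final answer: 3.51e+09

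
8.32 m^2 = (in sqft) 89.56. Check: 1 sqft = 0.09290304 m^2, so 8.32 m^2 = 8.32 / 0.09290304 = 89.555735 sqft ≈ 89.56 sqft (4 s.f.).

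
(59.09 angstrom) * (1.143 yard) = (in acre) 1.526e-12. Check: 1 angstrom = 1e-10 m, so 59.09 angstrom = 59.09 * 1e-10 = 5.909e-09 m. 1 yard = 0.9144 m, so 1.143 yard = 1.143 * 0.9144 = 1.0451592 m. Combine: 5.909e-09 m * 1.0451592 m = 6.1758457e-09 m^2. 1 acre = 4046.8564 m^2, so 6.1758457e-09 m^2 = 6.1758457e-09 / 4046.8564 = 1.5260847e-12 acre ≈ 1.526e-12 acre (4 s.f.).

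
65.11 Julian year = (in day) 2.378e+04. Check: 1 Julian year = 31557600 s, so 65.11 Julian year = 65.11 * 31557600 = 2.0547153e+09 s. 1 day = 86400 s, so 2.0547153e+09 s = 2.0547153e+09 / 86400 = 23781.428 day ≈ 2.378e+04 day (4 s.f.).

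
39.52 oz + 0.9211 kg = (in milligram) 1 oz = 0.028349523 kg, so 39.52 oz = 39.52 * 0.028349523 = 1.1203732 kg. 0.9211 kg is already in kg. Sum: 1.1203732 + 0.9211 = 2.0414732 kg. 1 milligram = 1e-06 kg, so 2.0414732 kg = 2.0414732 / 1e-06 = 2041473.2 milligram ≈ 2.041e+06 milligram (4 s.f.). Final answer: 2.041e+06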